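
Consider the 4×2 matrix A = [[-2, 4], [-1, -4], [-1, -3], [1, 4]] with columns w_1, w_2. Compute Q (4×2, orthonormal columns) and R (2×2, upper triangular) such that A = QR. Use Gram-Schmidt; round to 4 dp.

Q = [[-0.7559, 0.6507], [-0.3780, -0.4785], [-0.3780, -0.3445], [0.3780, 0.4785]], R = [[2.6458, 1.1339], [0.0000, 7.4642]]

q_1 = w_1/‖w_1‖ = (-2, -1, -1, 1)/2.6458 = (-0.7559, -0.3780, -0.3780, 0.3780).
r_{12} = q_1·w_2 = 1.1339.
u_2 = w_2 − 1.1339·q_1 = (4.8571, -3.5714, -2.5714, 3.5714).
‖u_2‖ = 7.4642, so q_2 = (0.6507, -0.4785, -0.3445, 0.4785).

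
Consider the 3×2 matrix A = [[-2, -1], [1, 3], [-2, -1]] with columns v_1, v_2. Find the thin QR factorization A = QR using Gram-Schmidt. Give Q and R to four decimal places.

e_1 = v_1/‖v_1‖ = (-2, 1, -2)/3.0000 = (-0.6667, 0.3333, -0.6667).
r_{12} = e_1·v_2 = 2.3333.
u_2 = v_2 − 2.3333·e_1 = (0.5556, 2.2222, 0.5556).
‖u_2‖ = 2.3570, so e_2 = (0.2357, 0.9428, 0.2357).

Q = [[-0.6667, 0.2357], [0.3333, 0.9428], [-0.6667, 0.2357]], R = [[3.0000, 2.3333], [0.0000, 2.3570]]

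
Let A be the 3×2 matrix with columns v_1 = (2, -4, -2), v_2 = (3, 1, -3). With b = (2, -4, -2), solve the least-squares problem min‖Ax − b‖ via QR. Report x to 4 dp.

v_1 = (2, -4, -2); ‖v_1‖ = 4.8990, so e_1 = (0.4082, -0.8165, -0.4082).
e_1·v_2 = 0.4082·3 + (-0.8165)·1 + (-0.4082)·(-3) = 1.6330.
u_2 = v_2 − 1.6330·e_1 = (2.3333, 2.3333, -2.3333).
‖u_2‖ = 4.0415, so e_2 = (0.5774, 0.5774, -0.5774).
Qᵀb = (4.8990, 0.0000).
Back-substitute: x_2 = 0.0000/4.0415 = 0.0000.
x_1 = (4.8990 − 1.6330·0.0000)/4.8990 = 1.0000.

x = (1.0000, 0.0000)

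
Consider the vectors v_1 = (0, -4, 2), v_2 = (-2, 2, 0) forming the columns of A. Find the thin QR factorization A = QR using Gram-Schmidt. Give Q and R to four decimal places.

Q = [[0.0000, -0.9129], [-0.8944, 0.1826], [0.4472, 0.3651]], R = [[4.4721, -1.7889], [0.0000, 2.1909]]

v_1 = (0, -4, 2); ‖v_1‖ = 4.4721, so q_1 = (0.0000, -0.8944, 0.4472).
q_1·v_2 = 0.0000·(-2) + (-0.8944)·2 + 0.4472·0 = -1.7889.
u_2 = v_2 + 1.7889·q_1 = (-2.0000, 0.4000, 0.8000).
‖u_2‖ = 2.1909, so q_2 = (-0.9129, 0.1826, 0.3651).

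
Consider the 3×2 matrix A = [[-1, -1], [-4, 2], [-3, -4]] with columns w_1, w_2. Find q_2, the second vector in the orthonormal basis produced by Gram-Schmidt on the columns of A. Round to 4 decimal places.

q_1 = w_1/‖w_1‖ = (-1, -4, -3)/5.0990 = (-0.1961, -0.7845, -0.5883).
r_{12} = q_1·w_2 = 0.9806.
u_2 = w_2 − 0.9806·q_1 = (-0.8077, 2.7692, -3.4231).
‖u_2‖ = 4.4764, so q_2 = (-0.1804, 0.6186, -0.7647).

q_2 = (-0.1804, 0.6186, -0.7647)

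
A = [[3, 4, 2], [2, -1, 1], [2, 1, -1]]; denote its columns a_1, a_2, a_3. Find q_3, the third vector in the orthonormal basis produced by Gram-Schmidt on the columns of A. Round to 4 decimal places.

q_3 = (0.3143, 0.3928, -0.8642)

a_1 = (3, 2, 2); ‖a_1‖ = 4.1231, so q_1 = (0.7276, 0.4851, 0.4851).
q_1·a_2 = 0.7276·4 + 0.4851·(-1) + 0.4851·1 = 2.9104.
u_2 = a_2 − 2.9104·q_1 = (1.8824, -2.4118, -0.4118).
‖u_2‖ = 3.0870, so q_2 = (0.6098, -0.7813, -0.1334).
q_1·a_3 = 0.7276·2 + 0.4851·1 + 0.4851·(-1) = 1.4552; q_2·a_3 = 0.6098·2 + (-0.7813)·1 + (-0.1334)·(-1) = 0.5717.
u_3 = a_3 − 1.4552·q_1 − 0.5717·q_2 = (0.5926, 0.7407, -1.6296).
‖u_3‖ = 1.8856, so q_3 = (0.3143, 0.3928, -0.8642).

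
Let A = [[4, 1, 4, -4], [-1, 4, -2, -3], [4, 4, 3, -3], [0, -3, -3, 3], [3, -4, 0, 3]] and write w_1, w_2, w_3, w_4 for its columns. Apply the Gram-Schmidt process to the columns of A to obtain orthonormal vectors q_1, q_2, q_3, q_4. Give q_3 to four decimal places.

w_1 = (4, -1, 4, 0, 3); ‖w_1‖ = 6.4807, so q_1 = (0.6172, -0.1543, 0.6172, 0.0000, 0.4629).
q_1·w_2 = 0.6172·1 + (-0.1543)·4 + 0.6172·4 + 0.0000·(-3) + 0.4629·(-4) = 0.6172.
u_2 = w_2 − 0.6172·q_1 = (0.6190, 4.0952, 3.6190, -3.0000, -4.2857).
‖u_2‖ = 7.5907, so q_2 = (0.0816, 0.5395, 0.4768, -0.3952, -0.5646).
q_1·w_3 = 0.6172·4 + (-0.1543)·(-2) + 0.6172·3 + 0.0000·(-3) + 0.4629·0 = 4.6291; q_2·w_3 = 0.0816·4 + 0.5395·(-2) + 0.4768·3 + (-0.3952)·(-3) + (-0.5646)·0 = 1.8632.
u_3 = w_3 − 4.6291·q_1 − 1.8632·q_2 = (0.9909, -2.2909, -0.7455, -2.2636, -1.0909).
‖u_3‖ = 3.6194, so q_3 = (0.2738, -0.6330, -0.2060, -0.6254, -0.3014).

q_3 = (0.2738, -0.6330, -0.2060, -0.6254, -0.3014)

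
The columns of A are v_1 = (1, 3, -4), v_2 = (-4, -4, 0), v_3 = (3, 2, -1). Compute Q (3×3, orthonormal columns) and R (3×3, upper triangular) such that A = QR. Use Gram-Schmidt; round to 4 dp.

e_1 = v_1/‖v_1‖ = (1, 3, -4)/5.0990 = (0.1961, 0.5883, -0.7845).
r_{12} = e_1·v_2 = -3.1379.
u_2 = v_2 + 3.1379·e_1 = (-3.3846, -2.1538, -2.4615).
‖u_2‖ = 4.7068, so e_2 = (-0.7191, -0.4576, -0.5230).
r_{13} = e_1·v_3 = 2.5495; r_{23} = e_2·v_3 = -2.5495.
u_3 = v_3 − 2.5495·e_1 + 2.5495·e_2 = (0.6667, -0.6667, -0.3333).
‖u_3‖ = 1.0000, so e_3 = (0.6667, -0.6667, -0.3333).

Q = [[0.1961, -0.7191, 0.6667], [0.5883, -0.4576, -0.6667], [-0.7845, -0.5230, -0.3333]], R = [[5.0990, -3.1379, 2.5495], [0.0000, 4.7068, -2.5495], [0.0000, 0.0000, 1.0000]]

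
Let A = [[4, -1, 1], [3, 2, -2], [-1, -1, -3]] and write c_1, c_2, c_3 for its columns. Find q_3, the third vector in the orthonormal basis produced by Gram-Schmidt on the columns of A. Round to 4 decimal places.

q_3 = (0.0825, -0.4124, -0.9073)

q_1 = c_1/‖c_1‖ = (4, 3, -1)/5.0990 = (0.7845, 0.5883, -0.1961).
r_{12} = q_1·c_2 = 0.5883.
u_2 = c_2 − 0.5883·q_1 = (-1.4615, 1.6538, -0.8846).
‖u_2‖ = 2.3778, so q_2 = (-0.6147, 0.6955, -0.3720).
r_{13} = q_1·c_3 = 0.1961; r_{23} = q_2·c_3 = -0.8896.
u_3 = c_3 − 0.1961·q_1 + 0.8896·q_2 = (0.2993, -1.4966, -3.2925).
‖u_3‖ = 3.6291, so q_3 = (0.0825, -0.4124, -0.9073).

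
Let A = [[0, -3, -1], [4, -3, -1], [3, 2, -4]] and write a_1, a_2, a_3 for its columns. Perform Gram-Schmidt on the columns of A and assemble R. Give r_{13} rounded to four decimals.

r_{13} = -3.2000

a_1 = (0, 4, 3); ‖a_1‖ = 5.0000, so q_1 = (0.0000, 0.8000, 0.6000).
r_{13} = q_1·a_3 = -3.2000.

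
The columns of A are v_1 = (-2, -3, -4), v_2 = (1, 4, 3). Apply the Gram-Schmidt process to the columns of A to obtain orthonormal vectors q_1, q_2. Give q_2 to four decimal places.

q_2 = (-0.4836, 0.7990, -0.3574)

q_1 = v_1/‖v_1‖ = (-2, -3, -4)/5.3852 = (-0.3714, -0.5571, -0.7428).
r_{12} = q_1·v_2 = -4.8281.
u_2 = v_2 + 4.8281·q_1 = (-0.7931, 1.3103, -0.5862).
‖u_2‖ = 1.6400, so q_2 = (-0.4836, 0.7990, -0.3574).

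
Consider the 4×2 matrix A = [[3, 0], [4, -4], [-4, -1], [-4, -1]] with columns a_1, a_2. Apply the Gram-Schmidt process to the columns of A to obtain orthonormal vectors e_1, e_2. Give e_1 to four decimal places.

e_1 = (0.3974, 0.5298, -0.5298, -0.5298)

a_1 = (3, 4, -4, -4); ‖a_1‖ = 7.5498, so e_1 = (0.3974, 0.5298, -0.5298, -0.5298).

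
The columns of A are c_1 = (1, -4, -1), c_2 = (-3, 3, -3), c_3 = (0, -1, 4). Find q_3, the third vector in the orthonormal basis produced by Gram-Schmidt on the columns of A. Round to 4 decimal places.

q_3 = (-0.8111, -0.3244, 0.4867)

c_1 = (1, -4, -1); ‖c_1‖ = 4.2426, so q_1 = (0.2357, -0.9428, -0.2357).
q_1·c_2 = 0.2357·(-3) + (-0.9428)·3 + (-0.2357)·(-3) = -2.8284.
u_2 = c_2 + 2.8284·q_1 = (-2.3333, 0.3333, -3.6667).
‖u_2‖ = 4.3589, so q_2 = (-0.5353, 0.0765, -0.8412).
q_1·c_3 = 0.2357·0 + (-0.9428)·(-1) + (-0.2357)·4 = 0.0000; q_2·c_3 = (-0.5353)·0 + 0.0765·(-1) + (-0.8412)·4 = -3.4412.
u_3 = c_3 + 0.0000·q_1 + 3.4412·q_2 = (-1.8421, -0.7368, 1.1053).
‖u_3‖ = 2.2711, so q_3 = (-0.8111, -0.3244, 0.4867).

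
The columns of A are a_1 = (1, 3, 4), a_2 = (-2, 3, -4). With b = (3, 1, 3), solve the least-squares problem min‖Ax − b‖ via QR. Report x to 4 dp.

x = (0.5750, -0.3388)

a_1 = (1, 3, 4); ‖a_1‖ = 5.0990, so q_1 = (0.1961, 0.5883, 0.7845).
q_1·a_2 = 0.1961·(-2) + 0.5883·3 + 0.7845·(-4) = -1.7650.
u_2 = a_2 + 1.7650·q_1 = (-1.6538, 4.0385, -2.6154).
‖u_2‖ = 5.0877, so q_2 = (-0.3251, 0.7938, -0.5141).
Qᵀb = (3.5301, -1.7236).
Back-substitute: x_2 = -1.7236/5.0877 = -0.3388.
x_1 = (3.5301 + 1.7650·(-0.3388))/5.0990 = 0.5750.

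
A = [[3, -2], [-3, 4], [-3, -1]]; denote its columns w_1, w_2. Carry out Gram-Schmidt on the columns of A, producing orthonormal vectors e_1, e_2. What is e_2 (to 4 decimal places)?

w_1 = (3, -3, -3); ‖w_1‖ = 5.1962, so e_1 = (0.5774, -0.5774, -0.5774).
e_1·w_2 = 0.5774·(-2) + (-0.5774)·4 + (-0.5774)·(-1) = -2.8868.
u_2 = w_2 + 2.8868·e_1 = (-0.3333, 2.3333, -2.6667).
‖u_2‖ = 3.5590, so e_2 = (-0.0937, 0.6556, -0.7493).

e_2 = (-0.0937, 0.6556, -0.7493)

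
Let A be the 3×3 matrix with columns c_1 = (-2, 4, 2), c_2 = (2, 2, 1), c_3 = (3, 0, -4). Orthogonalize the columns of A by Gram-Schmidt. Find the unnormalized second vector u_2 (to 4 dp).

u_2 = (2.5000, 1.0000, 0.5000)

q_1 = c_1/‖c_1‖ = (-2, 4, 2)/4.8990 = (-0.4082, 0.8165, 0.4082).
r_{12} = q_1·c_2 = 1.2247.
u_2 = c_2 − 1.2247·q_1 = (2.5000, 1.0000, 0.5000).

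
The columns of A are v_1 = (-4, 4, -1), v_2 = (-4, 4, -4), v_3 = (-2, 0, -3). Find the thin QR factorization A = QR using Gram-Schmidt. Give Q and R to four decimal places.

v_1 = (-4, 4, -1); ‖v_1‖ = 5.7446, so q_1 = (-0.6963, 0.6963, -0.1741).
q_1·v_2 = (-0.6963)·(-4) + 0.6963·4 + (-0.1741)·(-4) = 6.2668.
u_2 = v_2 − 6.2668·q_1 = (0.3636, -0.3636, -2.9091).
‖u_2‖ = 2.9542, so q_2 = (0.1231, -0.1231, -0.9847).
q_1·v_3 = (-0.6963)·(-2) + 0.6963·0 + (-0.1741)·(-3) = 1.9149; q_2·v_3 = 0.1231·(-2) + (-0.1231)·0 + (-0.9847)·(-3) = 2.7080.
u_3 = v_3 − 1.9149·q_1 − 2.7080·q_2 = (-1.0000, -1.0000, 0.0000).
‖u_3‖ = 1.4142, so q_3 = (-0.7071, -0.7071, 0.0000).

Q = [[-0.6963, 0.1231, -0.7071], [0.6963, -0.1231, -0.7071], [-0.1741, -0.9847, 0.0000]], R = [[5.7446, 6.2668, 1.9149], [0.0000, 2.9542, 2.7080], [0.0000, 0.0000, 1.4142]]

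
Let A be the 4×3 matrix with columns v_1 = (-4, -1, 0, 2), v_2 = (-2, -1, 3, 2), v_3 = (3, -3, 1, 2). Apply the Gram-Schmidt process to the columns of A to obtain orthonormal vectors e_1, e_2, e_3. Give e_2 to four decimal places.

e_1 = v_1/‖v_1‖ = (-4, -1, 0, 2)/4.5826 = (-0.8729, -0.2182, 0.0000, 0.4364).
r_{12} = e_1·v_2 = 2.8368.
u_2 = v_2 − 2.8368·e_1 = (0.4762, -0.3810, 3.0000, 0.7619).
‖u_2‖ = 3.1547, so e_2 = (0.1509, -0.1208, 0.9510, 0.2415).

e_2 = (0.1509, -0.1208, 0.9510, 0.2415)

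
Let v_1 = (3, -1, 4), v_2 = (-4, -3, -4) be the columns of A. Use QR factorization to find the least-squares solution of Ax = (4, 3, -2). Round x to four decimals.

q_1 = v_1/‖v_1‖ = (3, -1, 4)/5.0990 = (0.5883, -0.1961, 0.7845).
r_{12} = q_1·v_2 = -4.9029.
u_2 = v_2 + 4.9029·q_1 = (-1.1154, -3.9615, -0.1538).
‖u_2‖ = 4.1184, so q_2 = (-0.2708, -0.9619, -0.0374).
Qᵀb = (0.1961, -3.8943).
Back-substitute: x_2 = -3.8943/4.1184 = -0.9456.
x_1 = (0.1961 + 4.9029·(-0.9456))/5.0990 = -0.8707.

x = (-0.8707, -0.9456)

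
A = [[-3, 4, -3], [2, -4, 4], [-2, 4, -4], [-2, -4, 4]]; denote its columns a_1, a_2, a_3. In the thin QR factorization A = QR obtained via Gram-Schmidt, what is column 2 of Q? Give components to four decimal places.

a_1 = (-3, 2, -2, -2); ‖a_1‖ = 4.5826, so e_1 = (-0.6547, 0.4364, -0.4364, -0.4364).
e_1·a_2 = (-0.6547)·4 + 0.4364·(-4) + (-0.4364)·4 + (-0.4364)·(-4) = -4.3644.
u_2 = a_2 + 4.3644·e_1 = (1.1429, -2.0952, 2.0952, -5.9048).
‖u_2‖ = 6.7047, so e_2 = (0.1705, -0.3125, 0.3125, -0.8807).

e_2 = (0.1705, -0.3125, 0.3125, -0.8807)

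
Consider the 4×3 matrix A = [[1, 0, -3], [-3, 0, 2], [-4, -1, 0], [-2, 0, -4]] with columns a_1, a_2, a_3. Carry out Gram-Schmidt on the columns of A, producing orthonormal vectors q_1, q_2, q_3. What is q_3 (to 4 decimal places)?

q_3 = (-0.5445, 0.3320, 0.0000, -0.7703)

a_1 = (1, -3, -4, -2); ‖a_1‖ = 5.4772, so q_1 = (0.1826, -0.5477, -0.7303, -0.3651).
q_1·a_2 = 0.1826·0 + (-0.5477)·0 + (-0.7303)·(-1) + (-0.3651)·0 = 0.7303.
u_2 = a_2 − 0.7303·q_1 = (-0.1333, 0.4000, -0.4667, 0.2667).
‖u_2‖ = 0.6831, so q_2 = (-0.1952, 0.5855, -0.6831, 0.3904).
q_1·a_3 = 0.1826·(-3) + (-0.5477)·2 + (-0.7303)·0 + (-0.3651)·(-4) = -0.1826; q_2·a_3 = (-0.1952)·(-3) + 0.5855·2 + (-0.6831)·0 + 0.3904·(-4) = 0.1952.
u_3 = a_3 + 0.1826·q_1 − 0.1952·q_2 = (-2.9286, 1.7857, 0.0000, -4.1429).
‖u_3‖ = 5.3785, so q_3 = (-0.5445, 0.3320, 0.0000, -0.7703).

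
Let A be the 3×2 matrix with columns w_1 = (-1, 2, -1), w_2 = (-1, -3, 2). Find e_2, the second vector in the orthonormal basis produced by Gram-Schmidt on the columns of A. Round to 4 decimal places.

e_2 = (-0.8971, -0.2760, 0.3450)

e_1 = w_1/‖w_1‖ = (-1, 2, -1)/2.4495 = (-0.4082, 0.8165, -0.4082).
r_{12} = e_1·w_2 = -2.8577.
u_2 = w_2 + 2.8577·e_1 = (-2.1667, -0.6667, 0.8333).
‖u_2‖ = 2.4152, so e_2 = (-0.8971, -0.2760, 0.3450).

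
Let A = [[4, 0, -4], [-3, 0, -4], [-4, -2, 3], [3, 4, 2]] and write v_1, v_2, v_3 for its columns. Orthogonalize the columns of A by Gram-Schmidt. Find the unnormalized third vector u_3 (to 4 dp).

v_1 = (4, -3, -4, 3); ‖v_1‖ = 7.0711, so q_1 = (0.5657, -0.4243, -0.5657, 0.4243).
q_1·v_2 = 0.5657·0 + (-0.4243)·0 + (-0.5657)·(-2) + 0.4243·4 = 2.8284.
u_2 = v_2 − 2.8284·q_1 = (-1.6000, 1.2000, -0.4000, 2.8000).
‖u_2‖ = 3.4641, so q_2 = (-0.4619, 0.3464, -0.1155, 0.8083).
q_1·v_3 = 0.5657·(-4) + (-0.4243)·(-4) + (-0.5657)·3 + 0.4243·2 = -1.4142; q_2·v_3 = (-0.4619)·(-4) + 0.3464·(-4) + (-0.1155)·3 + 0.8083·2 = 1.7321.
u_3 = v_3 + 1.4142·q_1 − 1.7321·q_2 = (-2.4000, -5.2000, 2.4000, 1.2000).

u_3 = (-2.4000, -5.2000, 2.4000, 1.2000)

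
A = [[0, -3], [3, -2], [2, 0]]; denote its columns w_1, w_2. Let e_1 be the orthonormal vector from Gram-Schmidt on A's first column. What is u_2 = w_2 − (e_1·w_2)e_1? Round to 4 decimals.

e_1 = w_1/‖w_1‖ = (0, 3, 2)/3.6056 = (0.0000, 0.8321, 0.5547).
r_{12} = e_1·w_2 = -1.6641.
u_2 = w_2 + 1.6641·e_1 = (-3.0000, -0.6154, 0.9231).

u_2 = (-3.0000, -0.6154, 0.9231)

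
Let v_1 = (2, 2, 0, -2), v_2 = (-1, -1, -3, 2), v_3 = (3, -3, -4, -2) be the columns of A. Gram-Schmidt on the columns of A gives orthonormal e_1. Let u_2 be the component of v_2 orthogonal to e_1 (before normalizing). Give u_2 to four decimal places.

v_1 = (2, 2, 0, -2); ‖v_1‖ = 3.4641, so e_1 = (0.5774, 0.5774, 0.0000, -0.5774).
e_1·v_2 = 0.5774·(-1) + 0.5774·(-1) + 0.0000·(-3) + (-0.5774)·2 = -2.3094.
u_2 = v_2 + 2.3094·e_1 = (0.3333, 0.3333, -3.0000, 0.6667).

u_2 = (0.3333, 0.3333, -3.0000, 0.6667)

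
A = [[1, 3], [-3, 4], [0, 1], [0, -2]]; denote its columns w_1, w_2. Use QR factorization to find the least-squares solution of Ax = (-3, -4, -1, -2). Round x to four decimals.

x = (0.3288, -0.6347)

w_1 = (1, -3, 0, 0); ‖w_1‖ = 3.1623, so e_1 = (0.3162, -0.9487, 0.0000, 0.0000).
e_1·w_2 = 0.3162·3 + (-0.9487)·4 + 0.0000·1 + 0.0000·(-2) = -2.8460.
u_2 = w_2 + 2.8460·e_1 = (3.9000, 1.3000, 1.0000, -2.0000).
‖u_2‖ = 4.6797, so e_2 = (0.8334, 0.2778, 0.2137, -0.4274).
Qᵀb = (2.8460, -2.9702).
Back-substitute: x_2 = -2.9702/4.6797 = -0.6347.
x_1 = (2.8460 + 2.8460·(-0.6347))/3.1623 = 0.3288.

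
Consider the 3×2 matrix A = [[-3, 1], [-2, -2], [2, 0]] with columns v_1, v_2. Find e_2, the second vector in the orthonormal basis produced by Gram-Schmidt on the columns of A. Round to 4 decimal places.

e_1 = v_1/‖v_1‖ = (-3, -2, 2)/4.1231 = (-0.7276, -0.4851, 0.4851).
r_{12} = e_1·v_2 = 0.2425.
u_2 = v_2 − 0.2425·e_1 = (1.1765, -1.8824, -0.1176).
‖u_2‖ = 2.2229, so e_2 = (0.5293, -0.8468, -0.0529).

e_2 = (0.5293, -0.8468, -0.0529)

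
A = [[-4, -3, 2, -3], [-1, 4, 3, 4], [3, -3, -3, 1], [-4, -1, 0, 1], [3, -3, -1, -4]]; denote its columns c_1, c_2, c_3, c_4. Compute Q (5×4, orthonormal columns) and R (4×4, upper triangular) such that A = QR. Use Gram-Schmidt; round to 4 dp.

Q = [[-0.5601, -0.5275, 0.5291, 0.1516], [-0.1400, 0.5900, 0.4381, 0.6023], [0.4201, -0.4023, -0.2649, 0.7542], [-0.5601, -0.2235, -0.4779, 0.1490], [0.4201, -0.4023, 0.4792, -0.1525]], R = [[7.1414, -0.8402, -3.2206, -0.7001], [0.0000, 6.5798, 2.3244, 4.9259], [0.0000, 0.0000, 2.6879, -2.4944], [0.0000, 0.0000, 0.0000, 3.4674]]

e_1 = c_1/‖c_1‖ = (-4, -1, 3, -4, 3)/7.1414 = (-0.5601, -0.1400, 0.4201, -0.5601, 0.4201).
r_{12} = e_1·c_2 = -0.8402.
u_2 = c_2 + 0.8402·e_1 = (-3.4706, 3.8824, -2.6471, -1.4706, -2.6471).
‖u_2‖ = 6.5798, so e_2 = (-0.5275, 0.5900, -0.4023, -0.2235, -0.4023).
r_{13} = e_1·c_3 = -3.2206; r_{23} = e_2·c_3 = 2.3244.
u_3 = c_3 + 3.2206·e_1 − 2.3244·e_2 = (1.4221, 1.1775, -0.7120, -1.2844, 1.2880).
‖u_3‖ = 2.6879, so e_3 = (0.5291, 0.4381, -0.2649, -0.4779, 0.4792).
r_{14} = e_1·c_4 = -0.7001; r_{24} = e_2·c_4 = 4.9259; r_{34} = e_3·c_4 = -2.4944.
u_4 = c_4 + 0.7001·e_1 − 4.9259·e_2 + 2.4944·e_3 = (0.5258, 2.0883, 2.6151, 0.5168, -0.5288).
‖u_4‖ = 3.4674, so e_4 = (0.1516, 0.6023, 0.7542, 0.1490, -0.1525).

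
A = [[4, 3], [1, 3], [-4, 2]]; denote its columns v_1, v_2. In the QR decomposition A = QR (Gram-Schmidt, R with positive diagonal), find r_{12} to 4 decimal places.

r_{12} = 1.2185

v_1 = (4, 1, -4); ‖v_1‖ = 5.7446, so e_1 = (0.6963, 0.1741, -0.6963).
r_{12} = e_1·v_2 = 1.2185.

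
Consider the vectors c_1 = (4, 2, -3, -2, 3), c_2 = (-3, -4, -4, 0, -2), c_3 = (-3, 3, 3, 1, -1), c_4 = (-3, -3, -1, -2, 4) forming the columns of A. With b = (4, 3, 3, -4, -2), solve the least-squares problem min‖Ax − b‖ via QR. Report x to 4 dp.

x = (0.0691, -0.5966, -0.2075, -0.4050)

q_1 = c_1/‖c_1‖ = (4, 2, -3, -2, 3)/6.4807 = (0.6172, 0.3086, -0.4629, -0.3086, 0.4629).
r_{12} = q_1·c_2 = -2.1602.
u_2 = c_2 + 2.1602·q_1 = (-1.6667, -3.3333, -5.0000, -0.6667, -1.0000).
‖u_2‖ = 6.3509, so q_2 = (-0.2624, -0.5249, -0.7873, -0.1050, -0.1575).
r_{13} = q_1·c_3 = -3.0861; r_{23} = q_2·c_3 = -3.0967.
u_3 = c_3 + 3.0861·q_1 + 3.0967·q_2 = (-1.9079, 2.3270, -0.8666, -0.2774, -0.0590).
‖u_3‖ = 3.1443, so q_3 = (-0.6068, 0.7401, -0.2756, -0.0882, -0.0188).
r_{14} = q_1·c_4 = 0.1543; r_{24} = q_2·c_4 = 2.7293; r_{34} = q_3·c_4 = -0.0229.
u_4 = c_4 − 0.1543·q_1 − 2.7293·q_2 + 0.0229·q_3 = (-2.3929, -1.5982, 1.2139, -1.6679, 4.3579).
‖u_4‖ = 5.6149, so q_4 = (-0.4262, -0.2846, 0.2162, -0.2971, 0.7761).
Qᵀb = (2.3146, -4.2514, -0.6432, -2.2741).
Back-substitute: x_4 = -2.2741/5.6149 = -0.4050.
x_3 = (-0.6432 + 0.0229·(-0.4050))/3.1443 = -0.2075.
x_2 = (-4.2514 + 3.0967·(-0.2075) − 2.7293·(-0.4050))/6.3509 = -0.5966.
x_1 = (2.3146 + 2.1602·(-0.5966) + 3.0861·(-0.2075) − 0.1543·(-0.4050))/6.4807 = 0.0691.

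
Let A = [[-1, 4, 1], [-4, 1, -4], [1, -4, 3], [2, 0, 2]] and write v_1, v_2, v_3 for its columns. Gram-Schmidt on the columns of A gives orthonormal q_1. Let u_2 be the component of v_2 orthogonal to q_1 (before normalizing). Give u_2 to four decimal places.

u_2 = (3.4545, -1.1818, -3.4545, 1.0909)

q_1 = v_1/‖v_1‖ = (-1, -4, 1, 2)/4.6904 = (-0.2132, -0.8528, 0.2132, 0.4264).
r_{12} = q_1·v_2 = -2.5584.
u_2 = v_2 + 2.5584·q_1 = (3.4545, -1.1818, -3.4545, 1.0909).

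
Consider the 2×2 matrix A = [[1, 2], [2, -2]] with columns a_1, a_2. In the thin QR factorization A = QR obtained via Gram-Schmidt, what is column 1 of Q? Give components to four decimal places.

e_1 = (0.4472, 0.8944)

a_1 = (1, 2); ‖a_1‖ = 2.2361, so e_1 = (0.4472, 0.8944).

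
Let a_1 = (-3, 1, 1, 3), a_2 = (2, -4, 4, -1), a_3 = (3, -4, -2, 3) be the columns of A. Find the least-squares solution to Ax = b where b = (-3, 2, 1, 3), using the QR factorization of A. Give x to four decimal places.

a_1 = (-3, 1, 1, 3); ‖a_1‖ = 4.4721, so e_1 = (-0.6708, 0.2236, 0.2236, 0.6708).
e_1·a_2 = (-0.6708)·2 + 0.2236·(-4) + 0.2236·4 + 0.6708·(-1) = -2.0125.
u_2 = a_2 + 2.0125·e_1 = (0.6500, -3.5500, 4.4500, 0.3500).
‖u_2‖ = 5.7402, so e_2 = (0.1132, -0.6184, 0.7752, 0.0610).
e_1·a_3 = (-0.6708)·3 + 0.2236·(-4) + 0.2236·(-2) + 0.6708·3 = -1.3416; e_2·a_3 = 0.1132·3 + (-0.6184)·(-4) + 0.7752·(-2) + 0.0610·3 = 1.4459.
u_3 = a_3 + 1.3416·e_1 − 1.4459·e_2 = (1.9363, -2.8058, -2.8209, 3.8118).
‖u_3‖ = 5.8403, so e_3 = (0.3315, -0.4804, -0.4830, 0.6527).
Qᵀb = (4.6957, -0.6184, -0.4804).
Back-substitute: x_3 = -0.4804/5.8403 = -0.0823.
x_2 = (-0.6184 − 1.4459·(-0.0823))/5.7402 = -0.0870.
x_1 = (4.6957 + 2.0125·(-0.0870) + 1.3416·(-0.0823))/4.4721 = 0.9862.

x = (0.9862, -0.0870, -0.0823)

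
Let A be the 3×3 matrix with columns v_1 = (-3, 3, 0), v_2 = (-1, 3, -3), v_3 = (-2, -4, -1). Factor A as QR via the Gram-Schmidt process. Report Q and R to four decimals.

v_1 = (-3, 3, 0); ‖v_1‖ = 4.2426, so q_1 = (-0.7071, 0.7071, 0.0000).
q_1·v_2 = (-0.7071)·(-1) + 0.7071·3 + 0.0000·(-3) = 2.8284.
u_2 = v_2 − 2.8284·q_1 = (1.0000, 1.0000, -3.0000).
‖u_2‖ = 3.3166, so q_2 = (0.3015, 0.3015, -0.9045).
q_1·v_3 = (-0.7071)·(-2) + 0.7071·(-4) + 0.0000·(-1) = -1.4142; q_2·v_3 = 0.3015·(-2) + 0.3015·(-4) + (-0.9045)·(-1) = -0.9045.
u_3 = v_3 + 1.4142·q_1 + 0.9045·q_2 = (-2.7273, -2.7273, -1.8182).
‖u_3‖ = 4.2640, so q_3 = (-0.6396, -0.6396, -0.4264).

Q = [[-0.7071, 0.3015, -0.6396], [0.7071, 0.3015, -0.6396], [0.0000, -0.9045, -0.4264]], R = [[4.2426, 2.8284, -1.4142], [0.0000, 3.3166, -0.9045], [0.0000, 0.0000, 4.2640]]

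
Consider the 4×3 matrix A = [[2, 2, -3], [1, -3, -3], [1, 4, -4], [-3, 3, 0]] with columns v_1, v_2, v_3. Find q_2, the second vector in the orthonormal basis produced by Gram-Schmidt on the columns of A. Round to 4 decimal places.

v_1 = (2, 1, 1, -3); ‖v_1‖ = 3.8730, so q_1 = (0.5164, 0.2582, 0.2582, -0.7746).
q_1·v_2 = 0.5164·2 + 0.2582·(-3) + 0.2582·4 + (-0.7746)·3 = -1.0328.
u_2 = v_2 + 1.0328·q_1 = (2.5333, -2.7333, 4.2667, 2.2000).
‖u_2‖ = 6.0773, so q_2 = (0.4169, -0.4498, 0.7021, 0.3620).

q_2 = (0.4169, -0.4498, 0.7021, 0.3620)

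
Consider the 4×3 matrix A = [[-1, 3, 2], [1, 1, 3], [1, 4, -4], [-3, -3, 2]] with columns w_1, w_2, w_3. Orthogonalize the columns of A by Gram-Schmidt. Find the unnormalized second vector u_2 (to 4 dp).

u_2 = (3.9167, 0.0833, 3.0833, -0.2500)

e_1 = w_1/‖w_1‖ = (-1, 1, 1, -3)/3.4641 = (-0.2887, 0.2887, 0.2887, -0.8660).
r_{12} = e_1·w_2 = 3.1754.
u_2 = w_2 − 3.1754·e_1 = (3.9167, 0.0833, 3.0833, -0.2500).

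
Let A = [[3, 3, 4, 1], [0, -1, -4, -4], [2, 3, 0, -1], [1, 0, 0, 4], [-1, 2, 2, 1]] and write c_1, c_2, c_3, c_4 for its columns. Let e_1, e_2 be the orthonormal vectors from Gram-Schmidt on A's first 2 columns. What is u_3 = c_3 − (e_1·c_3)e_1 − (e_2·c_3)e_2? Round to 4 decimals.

c_1 = (3, 0, 2, 1, -1); ‖c_1‖ = 3.8730, so e_1 = (0.7746, 0.0000, 0.5164, 0.2582, -0.2582).
e_1·c_2 = 0.7746·3 + 0.0000·(-1) + 0.5164·3 + 0.2582·0 + (-0.2582)·2 = 3.3566.
u_2 = c_2 − 3.3566·e_1 = (0.4000, -1.0000, 1.2667, -0.8667, 2.8667).
‖u_2‖ = 3.4254, so e_2 = (0.1168, -0.2919, 0.3698, -0.2530, 0.8369).
e_1·c_3 = 0.7746·4 + 0.0000·(-4) + 0.5164·0 + 0.2582·0 + (-0.2582)·2 = 2.5820; e_2·c_3 = 0.1168·4 + (-0.2919)·(-4) + 0.3698·0 + (-0.2530)·0 + 0.8369·2 = 3.3086.
u_3 = c_3 − 2.5820·e_1 − 3.3086·e_2 = (1.6136, -3.0341, -2.5568, 0.1705, -0.1023).

u_3 = (1.6136, -3.0341, -2.5568, 0.1705, -0.1023)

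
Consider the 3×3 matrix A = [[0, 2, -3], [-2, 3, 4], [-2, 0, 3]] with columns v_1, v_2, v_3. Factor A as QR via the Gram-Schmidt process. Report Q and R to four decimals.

Q = [[0.0000, 0.6860, -0.7276], [-0.7071, 0.5145, 0.4851], [-0.7071, -0.5145, -0.4851]], R = [[2.8284, -2.1213, -4.9497], [0.0000, 2.9155, -1.5435], [0.0000, 0.0000, 2.6679]]

v_1 = (0, -2, -2); ‖v_1‖ = 2.8284, so e_1 = (0.0000, -0.7071, -0.7071).
e_1·v_2 = 0.0000·2 + (-0.7071)·3 + (-0.7071)·0 = -2.1213.
u_2 = v_2 + 2.1213·e_1 = (2.0000, 1.5000, -1.5000).
‖u_2‖ = 2.9155, so e_2 = (0.6860, 0.5145, -0.5145).
e_1·v_3 = 0.0000·(-3) + (-0.7071)·4 + (-0.7071)·3 = -4.9497; e_2·v_3 = 0.6860·(-3) + 0.5145·4 + (-0.5145)·3 = -1.5435.
u_3 = v_3 + 4.9497·e_1 + 1.5435·e_2 = (-1.9412, 1.2941, -1.2941).
‖u_3‖ = 2.6679, so e_3 = (-0.7276, 0.4851, -0.4851).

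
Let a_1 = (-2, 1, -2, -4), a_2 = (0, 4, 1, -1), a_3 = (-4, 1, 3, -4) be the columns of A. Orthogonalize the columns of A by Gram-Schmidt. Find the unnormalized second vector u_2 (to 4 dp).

u_2 = (0.4800, 3.7600, 1.4800, -0.0400)

q_1 = a_1/‖a_1‖ = (-2, 1, -2, -4)/5.0000 = (-0.4000, 0.2000, -0.4000, -0.8000).
r_{12} = q_1·a_2 = 1.2000.
u_2 = a_2 − 1.2000·q_1 = (0.4800, 3.7600, 1.4800, -0.0400).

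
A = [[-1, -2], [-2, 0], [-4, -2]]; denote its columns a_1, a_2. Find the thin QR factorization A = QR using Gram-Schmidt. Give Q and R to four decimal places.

a_1 = (-1, -2, -4); ‖a_1‖ = 4.5826, so q_1 = (-0.2182, -0.4364, -0.8729).
q_1·a_2 = (-0.2182)·(-2) + (-0.4364)·0 + (-0.8729)·(-2) = 2.1822.
u_2 = a_2 − 2.1822·q_1 = (-1.5238, 0.9524, -0.0952).
‖u_2‖ = 1.7995, so q_2 = (-0.8468, 0.5293, -0.0529).

Q = [[-0.2182, -0.8468], [-0.4364, 0.5293], [-0.8729, -0.0529]], R = [[4.5826, 2.1822], [0.0000, 1.7995]]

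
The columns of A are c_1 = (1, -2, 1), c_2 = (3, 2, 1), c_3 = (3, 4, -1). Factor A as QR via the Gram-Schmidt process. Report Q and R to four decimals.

Q = [[0.4082, 0.8018, 0.4364], [-0.8165, 0.5345, -0.2182], [0.4082, 0.2673, -0.8729]], R = [[2.4495, 0.0000, -2.4495], [0.0000, 3.7417, 4.2762], [0.0000, 0.0000, 1.3093]]

q_1 = c_1/‖c_1‖ = (1, -2, 1)/2.4495 = (0.4082, -0.8165, 0.4082).
r_{12} = q_1·c_2 = 0.0000.
u_2 = c_2 + 0.0000·q_1 = (3.0000, 2.0000, 1.0000).
‖u_2‖ = 3.7417, so q_2 = (0.8018, 0.5345, 0.2673).
r_{13} = q_1·c_3 = -2.4495; r_{23} = q_2·c_3 = 4.2762.
u_3 = c_3 + 2.4495·q_1 − 4.2762·q_2 = (0.5714, -0.2857, -1.1429).
‖u_3‖ = 1.3093, so q_3 = (0.4364, -0.2182, -0.8729).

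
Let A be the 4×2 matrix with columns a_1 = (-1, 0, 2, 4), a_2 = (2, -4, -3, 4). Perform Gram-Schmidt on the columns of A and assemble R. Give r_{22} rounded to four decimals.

a_1 = (-1, 0, 2, 4); ‖a_1‖ = 4.5826, so e_1 = (-0.2182, 0.0000, 0.4364, 0.8729).
e_1·a_2 = (-0.2182)·2 + 0.0000·(-4) + 0.4364·(-3) + 0.8729·4 = 1.7457.
u_2 = a_2 − 1.7457·e_1 = (2.3810, -4.0000, -3.7619, 2.4762).
r_{22} = ‖u_2‖ = 6.4771.

r_{22} = 6.4771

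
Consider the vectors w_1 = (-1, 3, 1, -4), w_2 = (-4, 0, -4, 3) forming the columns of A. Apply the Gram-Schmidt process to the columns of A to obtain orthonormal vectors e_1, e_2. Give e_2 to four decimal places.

e_2 = (-0.7442, 0.2233, -0.5954, 0.2047)

w_1 = (-1, 3, 1, -4); ‖w_1‖ = 5.1962, so e_1 = (-0.1925, 0.5774, 0.1925, -0.7698).
e_1·w_2 = (-0.1925)·(-4) + 0.5774·0 + 0.1925·(-4) + (-0.7698)·3 = -2.3094.
u_2 = w_2 + 2.3094·e_1 = (-4.4444, 1.3333, -3.5556, 1.2222).
‖u_2‖ = 5.9722, so e_2 = (-0.7442, 0.2233, -0.5954, 0.2047).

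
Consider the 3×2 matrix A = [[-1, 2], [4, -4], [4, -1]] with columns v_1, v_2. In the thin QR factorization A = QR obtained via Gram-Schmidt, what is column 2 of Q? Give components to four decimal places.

v_1 = (-1, 4, 4); ‖v_1‖ = 5.7446, so q_1 = (-0.1741, 0.6963, 0.6963).
q_1·v_2 = (-0.1741)·2 + 0.6963·(-4) + 0.6963·(-1) = -3.8297.
u_2 = v_2 + 3.8297·q_1 = (1.3333, -1.3333, 1.6667).
‖u_2‖ = 2.5166, so q_2 = (0.5298, -0.5298, 0.6623).

q_2 = (0.5298, -0.5298, 0.6623)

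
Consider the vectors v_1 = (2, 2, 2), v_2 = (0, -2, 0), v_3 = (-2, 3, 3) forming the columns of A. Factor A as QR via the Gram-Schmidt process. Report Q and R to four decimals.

Q = [[0.5774, 0.4082, -0.7071], [0.5774, -0.8165, 0.0000], [0.5774, 0.4082, 0.7071]], R = [[3.4641, -1.1547, 2.3094], [0.0000, 1.6330, -2.0412], [0.0000, 0.0000, 3.5355]]

v_1 = (2, 2, 2); ‖v_1‖ = 3.4641, so q_1 = (0.5774, 0.5774, 0.5774).
q_1·v_2 = 0.5774·0 + 0.5774·(-2) + 0.5774·0 = -1.1547.
u_2 = v_2 + 1.1547·q_1 = (0.6667, -1.3333, 0.6667).
‖u_2‖ = 1.6330, so q_2 = (0.4082, -0.8165, 0.4082).
q_1·v_3 = 0.5774·(-2) + 0.5774·3 + 0.5774·3 = 2.3094; q_2·v_3 = 0.4082·(-2) + (-0.8165)·3 + 0.4082·3 = -2.0412.
u_3 = v_3 − 2.3094·q_1 + 2.0412·q_2 = (-2.5000, 0.0000, 2.5000).
‖u_3‖ = 3.5355, so q_3 = (-0.7071, 0.0000, 0.7071).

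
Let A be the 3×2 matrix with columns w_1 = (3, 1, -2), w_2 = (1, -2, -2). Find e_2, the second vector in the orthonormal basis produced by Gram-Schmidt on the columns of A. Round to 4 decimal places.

w_1 = (3, 1, -2); ‖w_1‖ = 3.7417, so e_1 = (0.8018, 0.2673, -0.5345).
e_1·w_2 = 0.8018·1 + 0.2673·(-2) + (-0.5345)·(-2) = 1.3363.
u_2 = w_2 − 1.3363·e_1 = (-0.0714, -2.3571, -1.2857).
‖u_2‖ = 2.6859, so e_2 = (-0.0266, -0.8776, -0.4787).

e_2 = (-0.0266, -0.8776, -0.4787)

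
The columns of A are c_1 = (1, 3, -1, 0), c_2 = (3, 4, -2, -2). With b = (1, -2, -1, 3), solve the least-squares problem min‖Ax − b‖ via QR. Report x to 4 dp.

x = (0.2838, -0.4189)

c_1 = (1, 3, -1, 0); ‖c_1‖ = 3.3166, so e_1 = (0.3015, 0.9045, -0.3015, 0.0000).
e_1·c_2 = 0.3015·3 + 0.9045·4 + (-0.3015)·(-2) + 0.0000·(-2) = 5.1257.
u_2 = c_2 − 5.1257·e_1 = (1.4545, -0.6364, -0.4545, -2.0000).
‖u_2‖ = 2.5937, so e_2 = (0.5608, -0.2453, -0.1752, -0.7711).
Qᵀb = (-1.2060, -1.0865).
Back-substitute: x_2 = -1.0865/2.5937 = -0.4189.
x_1 = (-1.2060 − 5.1257·(-0.4189))/3.3166 = 0.2838.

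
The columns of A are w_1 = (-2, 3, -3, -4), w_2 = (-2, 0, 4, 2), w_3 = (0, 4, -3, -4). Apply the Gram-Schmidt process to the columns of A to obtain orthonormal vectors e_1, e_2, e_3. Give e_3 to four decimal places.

e_1 = w_1/‖w_1‖ = (-2, 3, -3, -4)/6.1644 = (-0.3244, 0.4867, -0.4867, -0.6489).
r_{12} = e_1·w_2 = -2.5955.
u_2 = w_2 + 2.5955·e_1 = (-2.8421, 1.2632, 2.7368, 0.3158).
‖u_2‖ = 4.1549, so e_2 = (-0.6840, 0.3040, 0.6587, 0.0760).
r_{13} = e_1·w_3 = 6.0022; r_{23} = e_2·w_3 = -1.0641.
u_3 = w_3 − 6.0022·e_1 + 1.0641·e_2 = (1.2195, 1.4024, 0.6220, -0.0244).
‖u_3‖ = 1.9600, so e_3 = (0.6222, 0.7155, 0.3173, -0.0124).

e_3 = (0.6222, 0.7155, 0.3173, -0.0124)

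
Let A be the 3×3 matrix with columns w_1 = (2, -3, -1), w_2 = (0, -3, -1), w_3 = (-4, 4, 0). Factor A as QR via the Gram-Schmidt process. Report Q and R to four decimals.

Q = [[0.5345, -0.8452, 0.0000], [-0.8018, -0.5071, 0.3162], [-0.2673, -0.1690, -0.9487]], R = [[3.7417, 2.6726, -5.3452], [0.0000, 1.6903, 1.3522], [0.0000, 0.0000, 1.2649]]

e_1 = w_1/‖w_1‖ = (2, -3, -1)/3.7417 = (0.5345, -0.8018, -0.2673).
r_{12} = e_1·w_2 = 2.6726.
u_2 = w_2 − 2.6726·e_1 = (-1.4286, -0.8571, -0.2857).
‖u_2‖ = 1.6903, so e_2 = (-0.8452, -0.5071, -0.1690).
r_{13} = e_1·w_3 = -5.3452; r_{23} = e_2·w_3 = 1.3522.
u_3 = w_3 + 5.3452·e_1 − 1.3522·e_2 = (0.0000, 0.4000, -1.2000).
‖u_3‖ = 1.2649, so e_3 = (0.0000, 0.3162, -0.9487).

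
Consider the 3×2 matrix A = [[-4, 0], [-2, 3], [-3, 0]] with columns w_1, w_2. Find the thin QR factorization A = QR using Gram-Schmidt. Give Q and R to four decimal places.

Q = [[-0.7428, -0.2971], [-0.3714, 0.9285], [-0.5571, -0.2228]], R = [[5.3852, -1.1142], [0.0000, 2.7854]]

q_1 = w_1/‖w_1‖ = (-4, -2, -3)/5.3852 = (-0.7428, -0.3714, -0.5571).
r_{12} = q_1·w_2 = -1.1142.
u_2 = w_2 + 1.1142·q_1 = (-0.8276, 2.5862, -0.6207).
‖u_2‖ = 2.7854, so q_2 = (-0.2971, 0.9285, -0.2228).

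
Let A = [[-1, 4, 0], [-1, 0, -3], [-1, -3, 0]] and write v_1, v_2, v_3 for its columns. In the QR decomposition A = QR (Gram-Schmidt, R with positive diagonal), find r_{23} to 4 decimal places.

r_{23} = 0.2013

e_1 = v_1/‖v_1‖ = (-1, -1, -1)/1.7321 = (-0.5774, -0.5774, -0.5774).
r_{12} = e_1·v_2 = -0.5774.
u_2 = v_2 + 0.5774·e_1 = (3.6667, -0.3333, -3.3333).
‖u_2‖ = 4.9666, so e_2 = (0.7383, -0.0671, -0.6712).
r_{23} = e_2·v_3 = 0.2013.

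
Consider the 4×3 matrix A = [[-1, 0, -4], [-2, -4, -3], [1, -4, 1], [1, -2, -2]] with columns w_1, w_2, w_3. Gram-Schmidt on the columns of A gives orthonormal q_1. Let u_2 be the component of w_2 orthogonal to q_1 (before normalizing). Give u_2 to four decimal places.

u_2 = (0.2857, -3.4286, -4.2857, -2.2857)

w_1 = (-1, -2, 1, 1); ‖w_1‖ = 2.6458, so q_1 = (-0.3780, -0.7559, 0.3780, 0.3780).
q_1·w_2 = (-0.3780)·0 + (-0.7559)·(-4) + 0.3780·(-4) + 0.3780·(-2) = 0.7559.
u_2 = w_2 − 0.7559·q_1 = (0.2857, -3.4286, -4.2857, -2.2857).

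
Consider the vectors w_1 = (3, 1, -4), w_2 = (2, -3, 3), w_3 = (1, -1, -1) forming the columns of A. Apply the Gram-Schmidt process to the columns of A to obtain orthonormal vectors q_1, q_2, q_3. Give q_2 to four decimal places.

w_1 = (3, 1, -4); ‖w_1‖ = 5.0990, so q_1 = (0.5883, 0.1961, -0.7845).
q_1·w_2 = 0.5883·2 + 0.1961·(-3) + (-0.7845)·3 = -1.7650.
u_2 = w_2 + 1.7650·q_1 = (3.0385, -2.6538, 1.6154).
‖u_2‖ = 4.3456, so q_2 = (0.6992, -0.6107, 0.3717).

q_2 = (0.6992, -0.6107, 0.3717)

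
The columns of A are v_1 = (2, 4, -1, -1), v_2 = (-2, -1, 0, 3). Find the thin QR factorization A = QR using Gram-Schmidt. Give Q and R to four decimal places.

Q = [[0.4264, -0.3430], [0.8528, 0.3430], [-0.2132, -0.1715], [-0.2132, 0.8575]], R = [[4.6904, -2.3452], [0.0000, 2.9155]]

e_1 = v_1/‖v_1‖ = (2, 4, -1, -1)/4.6904 = (0.4264, 0.8528, -0.2132, -0.2132).
r_{12} = e_1·v_2 = -2.3452.
u_2 = v_2 + 2.3452·e_1 = (-1.0000, 1.0000, -0.5000, 2.5000).
‖u_2‖ = 2.9155, so e_2 = (-0.3430, 0.3430, -0.1715, 0.8575).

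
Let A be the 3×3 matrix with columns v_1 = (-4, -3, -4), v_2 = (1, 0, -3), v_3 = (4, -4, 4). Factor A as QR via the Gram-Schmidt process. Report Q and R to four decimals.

Q = [[-0.6247, 0.6129, 0.4838], [-0.4685, 0.2015, -0.8602], [-0.6247, -0.7640, 0.1613]], R = [[6.4031, 1.2494, -3.1235], [0.0000, 2.9050, -1.4105], [0.0000, 0.0000, 6.0212]]

q_1 = v_1/‖v_1‖ = (-4, -3, -4)/6.4031 = (-0.6247, -0.4685, -0.6247).
r_{12} = q_1·v_2 = 1.2494.
u_2 = v_2 − 1.2494·q_1 = (1.7805, 0.5854, -2.2195).
‖u_2‖ = 2.9050, so q_2 = (0.6129, 0.2015, -0.7640).
r_{13} = q_1·v_3 = -3.1235; r_{23} = q_2·v_3 = -1.4105.
u_3 = v_3 + 3.1235·q_1 + 1.4105·q_2 = (2.9133, -5.1792, 0.9711).
‖u_3‖ = 6.0212, so q_3 = (0.4838, -0.8602, 0.1613).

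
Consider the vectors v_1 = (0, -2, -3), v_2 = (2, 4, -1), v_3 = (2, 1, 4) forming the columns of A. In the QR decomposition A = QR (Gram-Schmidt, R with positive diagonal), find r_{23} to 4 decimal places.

v_1 = (0, -2, -3); ‖v_1‖ = 3.6056, so e_1 = (0.0000, -0.5547, -0.8321).
e_1·v_2 = 0.0000·2 + (-0.5547)·4 + (-0.8321)·(-1) = -1.3868.
u_2 = v_2 + 1.3868·e_1 = (2.0000, 3.2308, -2.1538).
‖u_2‖ = 4.3677, so e_2 = (0.4579, 0.7397, -0.4931).
r_{23} = e_2·v_3 = -0.3170.

r_{23} = -0.3170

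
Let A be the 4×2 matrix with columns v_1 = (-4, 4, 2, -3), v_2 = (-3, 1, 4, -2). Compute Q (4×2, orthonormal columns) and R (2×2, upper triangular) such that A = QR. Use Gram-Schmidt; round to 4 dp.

Q = [[-0.5963, -0.1054], [0.5963, -0.5270], [0.2981, 0.8433], [-0.4472, 0.0000]], R = [[6.7082, 4.4721], [0.0000, 3.1623]]

v_1 = (-4, 4, 2, -3); ‖v_1‖ = 6.7082, so e_1 = (-0.5963, 0.5963, 0.2981, -0.4472).
e_1·v_2 = (-0.5963)·(-3) + 0.5963·1 + 0.2981·4 + (-0.4472)·(-2) = 4.4721.
u_2 = v_2 − 4.4721·e_1 = (-0.3333, -1.6667, 2.6667, 0.0000).
‖u_2‖ = 3.1623, so e_2 = (-0.1054, -0.5270, 0.8433, 0.0000).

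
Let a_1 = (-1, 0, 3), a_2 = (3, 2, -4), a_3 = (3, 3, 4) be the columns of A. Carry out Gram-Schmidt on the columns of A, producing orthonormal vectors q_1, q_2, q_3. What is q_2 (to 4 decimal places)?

q_1 = a_1/‖a_1‖ = (-1, 0, 3)/3.1623 = (-0.3162, 0.0000, 0.9487).
r_{12} = q_1·a_2 = -4.7434.
u_2 = a_2 + 4.7434·q_1 = (1.5000, 2.0000, 0.5000).
‖u_2‖ = 2.5495, so q_2 = (0.5883, 0.7845, 0.1961).

q_2 = (0.5883, 0.7845, 0.1961)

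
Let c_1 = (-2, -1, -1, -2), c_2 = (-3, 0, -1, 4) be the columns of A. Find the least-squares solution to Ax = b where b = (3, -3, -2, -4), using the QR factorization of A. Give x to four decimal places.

x = (0.6139, -0.8610)

e_1 = c_1/‖c_1‖ = (-2, -1, -1, -2)/3.1623 = (-0.6325, -0.3162, -0.3162, -0.6325).
r_{12} = e_1·c_2 = -0.3162.
u_2 = c_2 + 0.3162·e_1 = (-3.2000, -0.1000, -1.1000, 3.8000).
‖u_2‖ = 5.0892, so e_2 = (-0.6288, -0.0196, -0.2161, 0.7467).
Qᵀb = (2.2136, -4.3818).
Back-substitute: x_2 = -4.3818/5.0892 = -0.8610.
x_1 = (2.2136 + 0.3162·(-0.8610))/3.1623 = 0.6139.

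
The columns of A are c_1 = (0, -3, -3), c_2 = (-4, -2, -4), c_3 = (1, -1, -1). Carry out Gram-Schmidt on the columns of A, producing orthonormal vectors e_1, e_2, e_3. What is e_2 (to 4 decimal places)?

e_2 = (-0.9428, 0.2357, -0.2357)

c_1 = (0, -3, -3); ‖c_1‖ = 4.2426, so e_1 = (0.0000, -0.7071, -0.7071).
e_1·c_2 = 0.0000·(-4) + (-0.7071)·(-2) + (-0.7071)·(-4) = 4.2426.
u_2 = c_2 − 4.2426·e_1 = (-4.0000, 1.0000, -1.0000).
‖u_2‖ = 4.2426, so e_2 = (-0.9428, 0.2357, -0.2357).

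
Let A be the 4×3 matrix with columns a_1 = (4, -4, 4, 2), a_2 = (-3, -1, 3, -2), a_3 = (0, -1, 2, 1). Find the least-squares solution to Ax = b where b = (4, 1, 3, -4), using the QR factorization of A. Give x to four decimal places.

x = (1.2909, 0.9678, -3.6520)

a_1 = (4, -4, 4, 2); ‖a_1‖ = 7.2111, so q_1 = (0.5547, -0.5547, 0.5547, 0.2774).
q_1·a_2 = 0.5547·(-3) + (-0.5547)·(-1) + 0.5547·3 + 0.2774·(-2) = 0.0000.
u_2 = a_2 + 0.0000·q_1 = (-3.0000, -1.0000, 3.0000, -2.0000).
‖u_2‖ = 4.7958, so q_2 = (-0.6255, -0.2085, 0.6255, -0.4170).
q_1·a_3 = 0.5547·0 + (-0.5547)·(-1) + 0.5547·2 + 0.2774·1 = 1.9415; q_2·a_3 = (-0.6255)·0 + (-0.2085)·(-1) + 0.6255·2 + (-0.4170)·1 = 1.0426.
u_3 = a_3 − 1.9415·q_1 − 1.0426·q_2 = (-0.4247, 0.2943, 0.2709, 0.8963).
‖u_3‖ = 1.0695, so q_3 = (-0.3972, 0.2752, 0.2533, 0.8381).
Qᵀb = (2.2188, 0.8341, -3.9058).
Back-substitute: x_3 = -3.9058/1.0695 = -3.6520.
x_2 = (0.8341 − 1.0426·(-3.6520))/4.7958 = 0.9678.
x_1 = (2.2188 + 0.0000·0.9678 − 1.9415·(-3.6520))/7.2111 = 1.2909.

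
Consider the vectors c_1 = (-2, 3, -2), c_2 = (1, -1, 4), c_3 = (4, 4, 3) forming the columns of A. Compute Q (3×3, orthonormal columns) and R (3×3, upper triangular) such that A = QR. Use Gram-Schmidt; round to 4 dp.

Q = [[-0.4851, -0.1865, 0.8544], [0.7276, 0.4559, 0.5126], [-0.4851, 0.8703, -0.0854]], R = [[4.1231, -3.1530, -0.4851], [0.0000, 2.8388, 3.6884], [0.0000, 0.0000, 5.2116]]

c_1 = (-2, 3, -2); ‖c_1‖ = 4.1231, so e_1 = (-0.4851, 0.7276, -0.4851).
e_1·c_2 = (-0.4851)·1 + 0.7276·(-1) + (-0.4851)·4 = -3.1530.
u_2 = c_2 + 3.1530·e_1 = (-0.5294, 1.2941, 2.4706).
‖u_2‖ = 2.8388, so e_2 = (-0.1865, 0.4559, 0.8703).
e_1·c_3 = (-0.4851)·4 + 0.7276·4 + (-0.4851)·3 = -0.4851; e_2·c_3 = (-0.1865)·4 + 0.4559·4 + 0.8703·3 = 3.6884.
u_3 = c_3 + 0.4851·e_1 − 3.6884·e_2 = (4.4526, 2.6715, -0.4453).
‖u_3‖ = 5.2116, so e_3 = (0.8544, 0.5126, -0.0854).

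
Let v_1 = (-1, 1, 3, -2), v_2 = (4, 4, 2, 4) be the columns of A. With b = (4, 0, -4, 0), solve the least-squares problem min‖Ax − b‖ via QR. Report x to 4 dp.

x = (-1.0515, 0.1134)

q_1 = v_1/‖v_1‖ = (-1, 1, 3, -2)/3.8730 = (-0.2582, 0.2582, 0.7746, -0.5164).
r_{12} = q_1·v_2 = -0.5164.
u_2 = v_2 + 0.5164·q_1 = (3.8667, 4.1333, 2.4000, 3.7333).
‖u_2‖ = 7.1926, so q_2 = (0.5376, 0.5747, 0.3337, 0.5191).
Qᵀb = (-4.1312, 0.8157).
Back-substitute: x_2 = 0.8157/7.1926 = 0.1134.
x_1 = (-4.1312 + 0.5164·0.1134)/3.8730 = -1.0515.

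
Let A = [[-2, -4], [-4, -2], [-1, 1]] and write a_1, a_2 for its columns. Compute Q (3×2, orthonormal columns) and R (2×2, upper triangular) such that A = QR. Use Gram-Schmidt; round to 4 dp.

a_1 = (-2, -4, -1); ‖a_1‖ = 4.5826, so e_1 = (-0.4364, -0.8729, -0.2182).
e_1·a_2 = (-0.4364)·(-4) + (-0.8729)·(-2) + (-0.2182)·1 = 3.2733.
u_2 = a_2 − 3.2733·e_1 = (-2.5714, 0.8571, 1.7143).
‖u_2‖ = 3.2071, so e_2 = (-0.8018, 0.2673, 0.5345).

Q = [[-0.4364, -0.8018], [-0.8729, 0.2673], [-0.2182, 0.5345]], R = [[4.5826, 3.2733], [0.0000, 3.2071]]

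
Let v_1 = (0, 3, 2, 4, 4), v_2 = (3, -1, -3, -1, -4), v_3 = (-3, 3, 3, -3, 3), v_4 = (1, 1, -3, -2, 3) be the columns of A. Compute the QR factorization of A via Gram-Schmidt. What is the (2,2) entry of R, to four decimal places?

r_{22} = 4.1607

v_1 = (0, 3, 2, 4, 4); ‖v_1‖ = 6.7082, so e_1 = (0.0000, 0.4472, 0.2981, 0.5963, 0.5963).
e_1·v_2 = 0.0000·3 + 0.4472·(-1) + 0.2981·(-3) + 0.5963·(-1) + 0.5963·(-4) = -4.3231.
u_2 = v_2 + 4.3231·e_1 = (3.0000, 0.9333, -1.7111, 1.5778, -1.4222).
r_{22} = ‖u_2‖ = 4.1607.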